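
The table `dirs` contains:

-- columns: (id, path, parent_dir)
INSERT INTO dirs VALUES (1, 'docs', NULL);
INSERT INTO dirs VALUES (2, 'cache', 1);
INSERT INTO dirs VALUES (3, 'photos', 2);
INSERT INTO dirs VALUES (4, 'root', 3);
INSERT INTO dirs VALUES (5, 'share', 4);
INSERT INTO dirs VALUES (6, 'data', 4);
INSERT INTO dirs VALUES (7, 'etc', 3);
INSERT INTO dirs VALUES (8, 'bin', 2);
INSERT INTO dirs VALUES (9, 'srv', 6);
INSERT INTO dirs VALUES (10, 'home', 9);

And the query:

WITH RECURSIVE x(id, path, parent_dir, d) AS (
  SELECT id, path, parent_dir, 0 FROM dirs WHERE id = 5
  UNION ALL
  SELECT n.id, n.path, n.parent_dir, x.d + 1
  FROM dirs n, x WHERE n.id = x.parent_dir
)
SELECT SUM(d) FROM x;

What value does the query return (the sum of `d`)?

10

Base: id=5 (share), parent_dir=4, d 0.
Iteration 1: join on id=4 -> root (id 4, parent_dir=3, d 1).
Iteration 2: join on id=3 -> photos (id 3, parent_dir=2, d 2).
Iteration 3: join on id=2 -> cache (id 2, parent_dir=1, d 3).
Iteration 4: join on id=1 -> docs (id 1, parent_dir=NULL, d 4).
Iteration 5: parent_dir is NULL; no match; recursion stops.
SUM(d) = 0 + 1 + 2 + 3 + 4 = 10.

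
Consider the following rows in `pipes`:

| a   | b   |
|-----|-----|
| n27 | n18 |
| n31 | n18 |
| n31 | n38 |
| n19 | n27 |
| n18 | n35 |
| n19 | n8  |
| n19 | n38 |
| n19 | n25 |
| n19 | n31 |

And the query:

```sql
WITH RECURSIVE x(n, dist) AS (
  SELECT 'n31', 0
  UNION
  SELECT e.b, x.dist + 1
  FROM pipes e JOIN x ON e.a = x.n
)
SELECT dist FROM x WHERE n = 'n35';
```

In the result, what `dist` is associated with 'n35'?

2

Base: (n31, dist=0).
Iteration 1: edges from {n31} -> (n18, dist=1), (n38, dist=1).
Iteration 2: edges from {n18,n38} -> (n35, dist=2).
Iteration 3: no outgoing edges from {n35}; recursion stops.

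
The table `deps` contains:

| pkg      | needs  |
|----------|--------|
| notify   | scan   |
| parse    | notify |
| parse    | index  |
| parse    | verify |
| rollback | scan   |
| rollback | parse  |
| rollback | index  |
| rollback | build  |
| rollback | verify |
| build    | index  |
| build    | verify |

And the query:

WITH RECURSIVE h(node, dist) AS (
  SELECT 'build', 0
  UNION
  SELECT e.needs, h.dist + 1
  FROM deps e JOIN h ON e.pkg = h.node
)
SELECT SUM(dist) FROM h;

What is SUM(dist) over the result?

2

Base: (build, dist=0).
Iteration 1: edges from {build} -> (index, dist=1), (verify, dist=1).
Iteration 2: no outgoing edges from {index,verify}; recursion stops.
SUM(dist) = 0 + 1 + 1 = 2.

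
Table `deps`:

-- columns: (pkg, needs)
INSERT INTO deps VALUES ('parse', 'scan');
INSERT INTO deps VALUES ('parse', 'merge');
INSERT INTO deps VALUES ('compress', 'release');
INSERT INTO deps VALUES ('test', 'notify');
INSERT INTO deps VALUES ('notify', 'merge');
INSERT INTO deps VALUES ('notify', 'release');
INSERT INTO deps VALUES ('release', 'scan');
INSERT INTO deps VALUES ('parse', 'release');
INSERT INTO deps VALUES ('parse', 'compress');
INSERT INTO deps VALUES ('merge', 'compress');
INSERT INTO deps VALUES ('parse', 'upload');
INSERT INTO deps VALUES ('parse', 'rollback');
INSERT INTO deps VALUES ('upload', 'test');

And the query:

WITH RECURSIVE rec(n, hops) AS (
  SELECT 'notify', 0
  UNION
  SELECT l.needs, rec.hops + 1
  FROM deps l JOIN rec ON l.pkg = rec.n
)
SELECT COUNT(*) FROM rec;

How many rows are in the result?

7

Base: (notify, hops=0).
Iteration 1: edges from {notify} -> (merge, hops=1), (release, hops=1).
Iteration 2: edges from {merge,release} -> (compress, hops=2), (scan, hops=2).
Iteration 3: edges from {compress,scan} -> (release, hops=3).
Iteration 4: edges from {release} -> (scan, hops=4).
Iteration 5: no outgoing edges from {scan}; recursion stops.
Total rows emitted: 7.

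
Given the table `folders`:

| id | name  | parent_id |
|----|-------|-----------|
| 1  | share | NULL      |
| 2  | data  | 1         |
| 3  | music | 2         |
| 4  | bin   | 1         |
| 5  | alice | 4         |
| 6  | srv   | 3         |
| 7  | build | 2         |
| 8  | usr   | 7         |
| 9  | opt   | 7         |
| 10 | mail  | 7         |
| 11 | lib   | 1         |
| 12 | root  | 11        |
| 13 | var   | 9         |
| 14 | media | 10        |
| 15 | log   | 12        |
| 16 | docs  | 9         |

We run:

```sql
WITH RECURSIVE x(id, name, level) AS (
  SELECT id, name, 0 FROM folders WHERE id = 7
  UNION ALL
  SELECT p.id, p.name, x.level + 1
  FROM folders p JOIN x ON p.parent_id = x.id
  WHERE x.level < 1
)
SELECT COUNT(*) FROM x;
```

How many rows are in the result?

4

Base: id=7 (build) at level 0.
Iteration 1: rows with parent_id in {7} -> usr (id 8, level 1), opt (id 9, level 1), mail (id 10, level 1).
Iteration 2: level < 1 fails for all current rows; recursion stops.
Total rows emitted: 4.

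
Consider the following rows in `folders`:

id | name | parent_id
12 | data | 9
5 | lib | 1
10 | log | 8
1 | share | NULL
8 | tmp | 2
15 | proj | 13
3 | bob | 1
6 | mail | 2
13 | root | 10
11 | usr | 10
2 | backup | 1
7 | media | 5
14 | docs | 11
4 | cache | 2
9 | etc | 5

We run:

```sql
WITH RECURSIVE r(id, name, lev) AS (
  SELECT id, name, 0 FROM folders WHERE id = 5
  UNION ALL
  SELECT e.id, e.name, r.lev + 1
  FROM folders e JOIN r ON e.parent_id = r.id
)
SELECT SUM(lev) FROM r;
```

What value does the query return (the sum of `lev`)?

Base: id=5 (lib) at lev 0.
Iteration 1: rows with parent_id in {5} -> media (id 7, lev 1), etc (id 9, lev 1).
Iteration 2: rows with parent_id in {7,9} -> data (id 12, lev 2).
Iteration 3: no rows with parent_id in {12}; recursion stops.
SUM(lev) = 0 + 1 + 1 + 2 = 4.

4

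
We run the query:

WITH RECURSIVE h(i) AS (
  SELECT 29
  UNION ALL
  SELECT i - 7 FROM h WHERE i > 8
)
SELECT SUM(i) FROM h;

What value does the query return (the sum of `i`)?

Base: i=29.
Iteration 1: 29 > 8 holds -> i = 29 - 7 = 22.
Iteration 2: 22 > 8 holds -> i = 22 - 7 = 15.
Iteration 3: 15 > 8 holds -> i = 15 - 7 = 8.
Iteration 4: 8 > 8 fails; recursion stops.
SUM(i) = 29 + 22 + 15 + 8 = 74.

74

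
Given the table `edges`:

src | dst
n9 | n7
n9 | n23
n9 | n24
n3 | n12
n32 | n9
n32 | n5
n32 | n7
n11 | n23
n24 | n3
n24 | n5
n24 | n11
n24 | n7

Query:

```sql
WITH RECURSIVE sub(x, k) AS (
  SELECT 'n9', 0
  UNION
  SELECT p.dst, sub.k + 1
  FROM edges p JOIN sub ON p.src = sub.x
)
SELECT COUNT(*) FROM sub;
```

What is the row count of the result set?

Base: (n9, k=0).
Iteration 1: edges from {n9} -> (n23, k=1), (n24, k=1), (n7, k=1).
Iteration 2: edges from {n23,n24,n7} -> (n11, k=2), (n3, k=2), (n5, k=2), (n7, k=2).
Iteration 3: edges from {n11,n3,n5,n7} -> (n12, k=3), (n23, k=3).
Iteration 4: no outgoing edges from {n12,n23}; recursion stops.
Total rows emitted: 10.

10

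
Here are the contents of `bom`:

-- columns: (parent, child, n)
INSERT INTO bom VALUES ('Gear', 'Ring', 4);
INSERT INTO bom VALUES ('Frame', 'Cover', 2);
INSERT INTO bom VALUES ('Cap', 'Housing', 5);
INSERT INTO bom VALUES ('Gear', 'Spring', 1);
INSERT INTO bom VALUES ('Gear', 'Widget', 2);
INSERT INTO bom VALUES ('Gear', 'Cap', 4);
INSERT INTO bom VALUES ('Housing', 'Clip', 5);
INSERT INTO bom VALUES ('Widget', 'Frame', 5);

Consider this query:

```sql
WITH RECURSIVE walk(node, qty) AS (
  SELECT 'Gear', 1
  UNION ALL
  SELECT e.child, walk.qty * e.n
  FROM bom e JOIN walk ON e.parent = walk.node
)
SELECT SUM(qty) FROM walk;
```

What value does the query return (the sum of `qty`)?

Base: (Gear, qty=1).
Iteration 1: components of {Gear} -> Cap = 1*4 = 4, Ring = 1*4 = 4, Spring = 1*1 = 1, Widget = 1*2 = 2.
Iteration 2: components of {Cap,Ring,Spring,Widget} -> Frame = 2*5 = 10, Housing = 4*5 = 20.
Iteration 3: components of {Frame,Housing} -> Clip = 20*5 = 100, Cover = 10*2 = 20.
Iteration 4: no further components; recursion stops.
SUM(qty) = 1 + 4 + 2 + 4 + 1 + 20 + 10 + 100 + 20 = 162.

162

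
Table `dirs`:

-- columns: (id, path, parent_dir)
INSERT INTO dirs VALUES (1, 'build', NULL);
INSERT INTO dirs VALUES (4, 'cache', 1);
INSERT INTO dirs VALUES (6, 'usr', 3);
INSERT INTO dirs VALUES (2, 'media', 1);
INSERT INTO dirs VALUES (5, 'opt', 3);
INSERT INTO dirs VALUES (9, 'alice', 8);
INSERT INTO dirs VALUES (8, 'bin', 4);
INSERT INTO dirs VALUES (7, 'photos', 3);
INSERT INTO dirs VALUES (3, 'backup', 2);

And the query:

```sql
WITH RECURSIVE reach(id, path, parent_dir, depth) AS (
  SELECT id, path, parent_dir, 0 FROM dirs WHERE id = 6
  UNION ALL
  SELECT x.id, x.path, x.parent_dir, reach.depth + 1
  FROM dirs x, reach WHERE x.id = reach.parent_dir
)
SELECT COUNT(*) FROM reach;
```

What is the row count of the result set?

4

Base: id=6 (usr), parent_dir=3, depth 0.
Iteration 1: join on id=3 -> backup (id 3, parent_dir=2, depth 1).
Iteration 2: join on id=2 -> media (id 2, parent_dir=1, depth 2).
Iteration 3: join on id=1 -> build (id 1, parent_dir=NULL, depth 3).
Iteration 4: parent_dir is NULL; no match; recursion stops.
Total rows emitted: 4.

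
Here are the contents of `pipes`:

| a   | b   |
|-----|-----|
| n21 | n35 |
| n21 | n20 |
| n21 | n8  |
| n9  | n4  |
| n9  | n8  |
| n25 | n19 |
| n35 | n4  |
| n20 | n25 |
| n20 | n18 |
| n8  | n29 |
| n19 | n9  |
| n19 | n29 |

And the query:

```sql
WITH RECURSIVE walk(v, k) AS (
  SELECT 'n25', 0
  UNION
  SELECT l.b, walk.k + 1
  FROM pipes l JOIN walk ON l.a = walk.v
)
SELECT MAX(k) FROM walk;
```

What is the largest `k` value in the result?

Base: (n25, k=0).
Iteration 1: edges from {n25} -> (n19, k=1).
Iteration 2: edges from {n19} -> (n29, k=2), (n9, k=2).
Iteration 3: edges from {n29,n9} -> (n4, k=3), (n8, k=3).
Iteration 4: edges from {n4,n8} -> (n29, k=4).
Iteration 5: no outgoing edges from {n29}; recursion stops.
k values: 0, 1, 2, 2, 3, 3, 4; the maximum is 4.

4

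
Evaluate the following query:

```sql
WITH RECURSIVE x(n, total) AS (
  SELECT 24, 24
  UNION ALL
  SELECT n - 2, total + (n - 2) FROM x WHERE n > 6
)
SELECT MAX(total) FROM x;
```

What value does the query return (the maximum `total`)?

Base: n=24, total=24.
Iteration 1: 24 > 6 holds -> n = 24 - 2 = 22, total = 24 + 22 = 46.
Iteration 2: 22 > 6 holds -> n = 22 - 2 = 20, total = 46 + 20 = 66.
Iteration 3: 20 > 6 holds -> n = 20 - 2 = 18, total = 66 + 18 = 84.
Iteration 4: 18 > 6 holds -> n = 18 - 2 = 16, total = 84 + 16 = 100.
Iteration 5: 16 > 6 holds -> n = 16 - 2 = 14, total = 100 + 14 = 114.
Iteration 6: 14 > 6 holds -> n = 14 - 2 = 12, total = 114 + 12 = 126.
Iteration 7: 12 > 6 holds -> n = 12 - 2 = 10, total = 126 + 10 = 136.
Iteration 8: 10 > 6 holds -> n = 10 - 2 = 8, total = 136 + 8 = 144.
Iteration 9: 8 > 6 holds -> n = 8 - 2 = 6, total = 144 + 6 = 150.
Iteration 10: 6 > 6 fails; recursion stops.
total values: 24, 46, 66, 84, 100, 114, 126, 136, 144, 150; the maximum is 150.

150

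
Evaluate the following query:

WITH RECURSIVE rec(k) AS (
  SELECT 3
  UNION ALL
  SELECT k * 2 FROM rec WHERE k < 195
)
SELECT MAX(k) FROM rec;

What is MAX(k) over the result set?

384

Base: k=3.
Iteration 1: 3 < 195 holds -> k = 3 * 2 = 6.
Iteration 2: 6 < 195 holds -> k = 6 * 2 = 12.
Iteration 3: 12 < 195 holds -> k = 12 * 2 = 24.
Iteration 4: 24 < 195 holds -> k = 24 * 2 = 48.
Iteration 5: 48 < 195 holds -> k = 48 * 2 = 96.
Iteration 6: 96 < 195 holds -> k = 96 * 2 = 192.
Iteration 7: 192 < 195 holds -> k = 192 * 2 = 384.
Iteration 8: 384 < 195 fails; recursion stops.
k values: 3, 6, 12, 24, 48, 96, 192, 384; the maximum is 384.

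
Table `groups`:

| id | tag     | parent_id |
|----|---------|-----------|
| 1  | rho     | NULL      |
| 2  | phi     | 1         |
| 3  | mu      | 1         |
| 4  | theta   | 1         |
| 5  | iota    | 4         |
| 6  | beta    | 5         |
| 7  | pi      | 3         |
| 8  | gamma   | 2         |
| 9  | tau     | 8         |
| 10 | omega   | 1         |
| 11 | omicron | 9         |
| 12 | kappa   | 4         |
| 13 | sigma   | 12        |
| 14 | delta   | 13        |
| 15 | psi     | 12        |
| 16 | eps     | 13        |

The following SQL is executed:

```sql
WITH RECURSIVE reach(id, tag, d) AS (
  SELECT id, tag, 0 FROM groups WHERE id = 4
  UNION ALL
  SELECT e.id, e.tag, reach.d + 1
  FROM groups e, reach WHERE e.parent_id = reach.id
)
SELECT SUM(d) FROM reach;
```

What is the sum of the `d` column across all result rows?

14

Base: id=4 (theta) at d 0.
Iteration 1: rows with parent_id in {4} -> iota (id 5, d 1), kappa (id 12, d 1).
Iteration 2: rows with parent_id in {5,12} -> beta (id 6, d 2), sigma (id 13, d 2), psi (id 15, d 2).
Iteration 3: rows with parent_id in {6,13,15} -> delta (id 14, d 3), eps (id 16, d 3).
Iteration 4: no rows with parent_id in {14,16}; recursion stops.
SUM(d) = 0 + 1 + 1 + 2 + 2 + 2 + 3 + 3 = 14.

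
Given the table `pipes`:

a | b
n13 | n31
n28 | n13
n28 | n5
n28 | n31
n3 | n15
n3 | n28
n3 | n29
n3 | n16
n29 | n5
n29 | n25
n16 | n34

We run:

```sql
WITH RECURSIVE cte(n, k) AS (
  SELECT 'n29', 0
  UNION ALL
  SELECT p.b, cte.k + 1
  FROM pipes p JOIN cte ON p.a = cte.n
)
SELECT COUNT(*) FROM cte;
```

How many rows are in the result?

3

Base: (n29, k=0).
Iteration 1: edges from {n29} -> (n25, k=1), (n5, k=1).
Iteration 2: no outgoing edges from {n25,n5}; recursion stops.
Total rows emitted: 3.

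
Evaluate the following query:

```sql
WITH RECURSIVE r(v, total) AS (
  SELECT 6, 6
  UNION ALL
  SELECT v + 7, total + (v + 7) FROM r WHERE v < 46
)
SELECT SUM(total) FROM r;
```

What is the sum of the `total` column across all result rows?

560

Base: v=6, total=6.
Iteration 1: 6 < 46 holds -> v = 6 + 7 = 13, total = 6 + 13 = 19.
Iteration 2: 13 < 46 holds -> v = 13 + 7 = 20, total = 19 + 20 = 39.
Iteration 3: 20 < 46 holds -> v = 20 + 7 = 27, total = 39 + 27 = 66.
Iteration 4: 27 < 46 holds -> v = 27 + 7 = 34, total = 66 + 34 = 100.
Iteration 5: 34 < 46 holds -> v = 34 + 7 = 41, total = 100 + 41 = 141.
Iteration 6: 41 < 46 holds -> v = 41 + 7 = 48, total = 141 + 48 = 189.
Iteration 7: 48 < 46 fails; recursion stops.
SUM(total) = 6 + 19 + 39 + 66 + 100 + 141 + 189 = 560.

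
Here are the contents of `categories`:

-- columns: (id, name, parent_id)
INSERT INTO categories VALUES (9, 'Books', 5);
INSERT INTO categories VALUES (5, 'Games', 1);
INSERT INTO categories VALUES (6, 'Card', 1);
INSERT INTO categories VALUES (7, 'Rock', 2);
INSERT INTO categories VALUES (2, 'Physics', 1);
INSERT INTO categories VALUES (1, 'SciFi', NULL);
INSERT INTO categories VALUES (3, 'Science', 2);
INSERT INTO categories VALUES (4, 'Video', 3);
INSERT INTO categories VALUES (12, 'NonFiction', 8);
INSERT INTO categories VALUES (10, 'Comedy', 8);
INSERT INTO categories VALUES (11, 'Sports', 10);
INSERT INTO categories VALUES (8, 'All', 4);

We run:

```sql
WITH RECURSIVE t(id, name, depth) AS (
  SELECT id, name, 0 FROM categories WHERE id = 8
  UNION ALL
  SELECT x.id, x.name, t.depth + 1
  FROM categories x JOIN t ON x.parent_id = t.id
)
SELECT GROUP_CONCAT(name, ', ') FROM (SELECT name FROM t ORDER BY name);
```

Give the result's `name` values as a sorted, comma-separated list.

All, Comedy, NonFiction, Sports

Base: id=8 (All) at depth 0.
Iteration 1: rows with parent_id in {8} -> Comedy (id 10, depth 1), NonFiction (id 12, depth 1).
Iteration 2: rows with parent_id in {10,12} -> Sports (id 11, depth 2).
Iteration 3: no rows with parent_id in {11}; recursion stops.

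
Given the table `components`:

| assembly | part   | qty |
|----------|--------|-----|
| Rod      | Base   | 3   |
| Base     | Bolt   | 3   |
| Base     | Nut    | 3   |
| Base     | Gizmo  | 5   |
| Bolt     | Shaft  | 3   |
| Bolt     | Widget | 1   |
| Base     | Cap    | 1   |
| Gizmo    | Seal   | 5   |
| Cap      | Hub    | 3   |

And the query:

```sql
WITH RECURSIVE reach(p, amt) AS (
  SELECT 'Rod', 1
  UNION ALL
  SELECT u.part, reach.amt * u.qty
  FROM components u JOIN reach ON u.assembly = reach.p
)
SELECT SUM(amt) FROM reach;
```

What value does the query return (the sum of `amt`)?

160

Base: (Rod, amt=1).
Iteration 1: components of {Rod} -> Base = 1*3 = 3.
Iteration 2: components of {Base} -> Bolt = 3*3 = 9, Cap = 3*1 = 3, Gizmo = 3*5 = 15, Nut = 3*3 = 9.
Iteration 3: components of {Bolt,Cap,Gizmo,Nut} -> Hub = 3*3 = 9, Seal = 15*5 = 75, Shaft = 9*3 = 27, Widget = 9*1 = 9.
Iteration 4: no further components; recursion stops.
SUM(amt) = 1 + 3 + 9 + 9 + 15 + 3 + 27 + 9 + 75 + 9 = 160.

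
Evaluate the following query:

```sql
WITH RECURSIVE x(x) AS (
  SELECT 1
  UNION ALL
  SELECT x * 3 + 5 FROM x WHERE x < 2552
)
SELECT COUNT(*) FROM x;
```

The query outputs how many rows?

Base: x=1.
Iteration 1: 1 < 2552 holds -> x = 1 * 3 + 5 = 8.
Iteration 2: 8 < 2552 holds -> x = 8 * 3 + 5 = 29.
Iteration 3: 29 < 2552 holds -> x = 29 * 3 + 5 = 92.
Iteration 4: 92 < 2552 holds -> x = 92 * 3 + 5 = 281.
Iteration 5: 281 < 2552 holds -> x = 281 * 3 + 5 = 848.
Iteration 6: 848 < 2552 holds -> x = 848 * 3 + 5 = 2549.
Iteration 7: 2549 < 2552 holds -> x = 2549 * 3 + 5 = 7652.
Iteration 8: 7652 < 2552 fails; recursion stops.
Total rows emitted: 8.

8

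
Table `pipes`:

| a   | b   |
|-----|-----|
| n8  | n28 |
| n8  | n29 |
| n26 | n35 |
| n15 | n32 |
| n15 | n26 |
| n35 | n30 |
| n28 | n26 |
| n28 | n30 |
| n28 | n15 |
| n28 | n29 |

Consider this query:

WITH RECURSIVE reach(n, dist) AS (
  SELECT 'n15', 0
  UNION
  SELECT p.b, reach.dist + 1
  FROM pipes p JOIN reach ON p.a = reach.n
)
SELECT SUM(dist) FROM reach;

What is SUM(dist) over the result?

Base: (n15, dist=0).
Iteration 1: edges from {n15} -> (n26, dist=1), (n32, dist=1).
Iteration 2: edges from {n26,n32} -> (n35, dist=2).
Iteration 3: edges from {n35} -> (n30, dist=3).
Iteration 4: no outgoing edges from {n30}; recursion stops.
SUM(dist) = 0 + 1 + 1 + 2 + 3 = 7.

7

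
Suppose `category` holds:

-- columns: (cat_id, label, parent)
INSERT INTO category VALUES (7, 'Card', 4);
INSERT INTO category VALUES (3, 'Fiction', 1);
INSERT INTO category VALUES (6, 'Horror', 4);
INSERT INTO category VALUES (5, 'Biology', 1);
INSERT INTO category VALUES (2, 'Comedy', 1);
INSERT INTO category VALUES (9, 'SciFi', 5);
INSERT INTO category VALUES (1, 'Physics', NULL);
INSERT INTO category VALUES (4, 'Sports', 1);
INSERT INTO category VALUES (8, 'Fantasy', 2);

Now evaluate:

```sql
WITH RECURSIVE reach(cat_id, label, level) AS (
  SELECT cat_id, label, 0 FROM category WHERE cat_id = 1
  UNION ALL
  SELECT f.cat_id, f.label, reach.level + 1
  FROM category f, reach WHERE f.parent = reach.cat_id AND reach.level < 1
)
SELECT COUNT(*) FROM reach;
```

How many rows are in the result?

Base: cat_id=1 (Physics) at level 0.
Iteration 1: rows with parent in {1} -> Comedy (id 2, level 1), Fiction (id 3, level 1), Sports (id 4, level 1), Biology (id 5, level 1).
Iteration 2: level < 1 fails for all current rows; recursion stops.
Total rows emitted: 5.

5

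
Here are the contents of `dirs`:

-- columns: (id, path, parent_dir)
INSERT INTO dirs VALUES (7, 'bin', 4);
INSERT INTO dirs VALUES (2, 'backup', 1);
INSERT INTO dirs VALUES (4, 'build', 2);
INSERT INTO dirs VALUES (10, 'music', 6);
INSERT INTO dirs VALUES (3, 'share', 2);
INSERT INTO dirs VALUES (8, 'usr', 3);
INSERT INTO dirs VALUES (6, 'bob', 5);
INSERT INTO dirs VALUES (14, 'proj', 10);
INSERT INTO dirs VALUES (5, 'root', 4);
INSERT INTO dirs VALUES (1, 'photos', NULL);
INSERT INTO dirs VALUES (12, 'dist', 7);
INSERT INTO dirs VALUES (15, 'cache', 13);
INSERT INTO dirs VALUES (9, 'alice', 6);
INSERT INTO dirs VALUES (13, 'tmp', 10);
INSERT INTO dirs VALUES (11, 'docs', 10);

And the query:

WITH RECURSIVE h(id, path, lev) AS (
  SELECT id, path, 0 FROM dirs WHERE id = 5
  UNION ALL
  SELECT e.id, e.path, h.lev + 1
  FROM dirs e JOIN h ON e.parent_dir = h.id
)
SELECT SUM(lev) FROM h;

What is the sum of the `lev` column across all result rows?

Base: id=5 (root) at lev 0.
Iteration 1: rows with parent_dir in {5} -> bob (id 6, lev 1).
Iteration 2: rows with parent_dir in {6} -> alice (id 9, lev 2), music (id 10, lev 2).
Iteration 3: rows with parent_dir in {9,10} -> docs (id 11, lev 3), tmp (id 13, lev 3), proj (id 14, lev 3).
Iteration 4: rows with parent_dir in {11,13,14} -> cache (id 15, lev 4).
Iteration 5: no rows with parent_dir in {15}; recursion stops.
SUM(lev) = 0 + 1 + 2 + 2 + 3 + 3 + 3 + 4 = 18.

18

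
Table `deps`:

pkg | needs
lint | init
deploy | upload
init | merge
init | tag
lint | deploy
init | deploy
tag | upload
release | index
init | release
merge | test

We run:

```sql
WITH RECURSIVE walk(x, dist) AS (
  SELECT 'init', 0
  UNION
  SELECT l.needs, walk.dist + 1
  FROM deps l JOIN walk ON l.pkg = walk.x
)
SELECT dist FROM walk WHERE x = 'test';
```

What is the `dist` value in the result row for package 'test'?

2

Base: (init, dist=0).
Iteration 1: edges from {init} -> (deploy, dist=1), (merge, dist=1), (release, dist=1), (tag, dist=1).
Iteration 2: edges from {deploy,merge,release,tag} -> (index, dist=2), (test, dist=2), (upload, dist=2). [UNION drops 1 duplicate row(s)]
Iteration 3: no outgoing edges from {index,test,upload}; recursion stops.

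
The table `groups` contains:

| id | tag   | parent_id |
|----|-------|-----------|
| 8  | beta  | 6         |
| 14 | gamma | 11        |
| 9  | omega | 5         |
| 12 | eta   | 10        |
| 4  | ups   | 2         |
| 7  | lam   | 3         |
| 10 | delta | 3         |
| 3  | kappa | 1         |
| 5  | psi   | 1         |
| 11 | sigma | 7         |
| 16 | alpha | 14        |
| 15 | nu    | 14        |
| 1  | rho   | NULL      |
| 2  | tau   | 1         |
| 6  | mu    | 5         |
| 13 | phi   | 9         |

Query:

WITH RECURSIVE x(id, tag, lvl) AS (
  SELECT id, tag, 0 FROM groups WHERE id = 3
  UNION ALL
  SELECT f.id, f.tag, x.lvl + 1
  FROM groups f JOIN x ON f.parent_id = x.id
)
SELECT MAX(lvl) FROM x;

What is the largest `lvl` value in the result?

Base: id=3 (kappa) at lvl 0.
Iteration 1: rows with parent_id in {3} -> lam (id 7, lvl 1), delta (id 10, lvl 1).
Iteration 2: rows with parent_id in {7,10} -> sigma (id 11, lvl 2), eta (id 12, lvl 2).
Iteration 3: rows with parent_id in {11,12} -> gamma (id 14, lvl 3).
Iteration 4: rows with parent_id in {14} -> nu (id 15, lvl 4), alpha (id 16, lvl 4).
Iteration 5: no rows with parent_id in {15,16}; recursion stops.
lvl values: 0, 1, 1, 2, 2, 3, 4, 4; the maximum is 4.

4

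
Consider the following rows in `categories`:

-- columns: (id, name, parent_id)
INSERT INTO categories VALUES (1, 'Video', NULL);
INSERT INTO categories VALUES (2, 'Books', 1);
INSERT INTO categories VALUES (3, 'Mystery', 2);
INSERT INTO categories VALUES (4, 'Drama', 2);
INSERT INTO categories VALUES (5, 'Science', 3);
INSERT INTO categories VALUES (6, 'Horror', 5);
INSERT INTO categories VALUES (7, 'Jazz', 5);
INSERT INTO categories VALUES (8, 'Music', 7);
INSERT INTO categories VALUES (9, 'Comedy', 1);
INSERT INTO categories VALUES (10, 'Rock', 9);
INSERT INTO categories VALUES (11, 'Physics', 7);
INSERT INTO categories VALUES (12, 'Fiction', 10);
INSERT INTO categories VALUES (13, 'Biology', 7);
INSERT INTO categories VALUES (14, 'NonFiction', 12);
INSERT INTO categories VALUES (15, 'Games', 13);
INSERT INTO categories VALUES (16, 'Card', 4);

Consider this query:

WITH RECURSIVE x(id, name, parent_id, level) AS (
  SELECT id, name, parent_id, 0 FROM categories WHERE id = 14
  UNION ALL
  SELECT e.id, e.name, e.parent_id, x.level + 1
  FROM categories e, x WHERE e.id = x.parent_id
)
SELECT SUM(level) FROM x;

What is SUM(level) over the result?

Base: id=14 (NonFiction), parent_id=12, level 0.
Iteration 1: join on id=12 -> Fiction (id 12, parent_id=10, level 1).
Iteration 2: join on id=10 -> Rock (id 10, parent_id=9, level 2).
Iteration 3: join on id=9 -> Comedy (id 9, parent_id=1, level 3).
Iteration 4: join on id=1 -> Video (id 1, parent_id=NULL, level 4).
Iteration 5: parent_id is NULL; no match; recursion stops.
SUM(level) = 0 + 1 + 2 + 3 + 4 = 10.

10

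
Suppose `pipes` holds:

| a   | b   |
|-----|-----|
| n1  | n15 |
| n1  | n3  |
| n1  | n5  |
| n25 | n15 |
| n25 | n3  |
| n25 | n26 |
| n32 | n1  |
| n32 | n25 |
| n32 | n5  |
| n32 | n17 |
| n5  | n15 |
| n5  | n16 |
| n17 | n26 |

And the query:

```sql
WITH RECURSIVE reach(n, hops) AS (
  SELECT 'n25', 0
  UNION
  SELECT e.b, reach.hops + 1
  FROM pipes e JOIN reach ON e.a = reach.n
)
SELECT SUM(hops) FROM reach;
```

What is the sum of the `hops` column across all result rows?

Base: (n25, hops=0).
Iteration 1: edges from {n25} -> (n15, hops=1), (n26, hops=1), (n3, hops=1).
Iteration 2: no outgoing edges from {n15,n26,n3}; recursion stops.
SUM(hops) = 0 + 1 + 1 + 1 = 3.

3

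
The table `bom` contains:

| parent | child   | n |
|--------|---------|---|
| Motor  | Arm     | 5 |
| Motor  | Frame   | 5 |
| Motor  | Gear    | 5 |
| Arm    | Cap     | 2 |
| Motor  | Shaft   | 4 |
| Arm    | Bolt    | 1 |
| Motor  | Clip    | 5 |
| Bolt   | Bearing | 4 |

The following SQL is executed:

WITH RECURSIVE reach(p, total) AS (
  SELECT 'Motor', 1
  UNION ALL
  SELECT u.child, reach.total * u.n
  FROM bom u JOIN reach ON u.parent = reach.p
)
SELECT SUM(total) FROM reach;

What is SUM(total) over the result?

Base: (Motor, total=1).
Iteration 1: components of {Motor} -> Arm = 1*5 = 5, Clip = 1*5 = 5, Frame = 1*5 = 5, Gear = 1*5 = 5, Shaft = 1*4 = 4.
Iteration 2: components of {Arm,Clip,Frame,Gear,Shaft} -> Bolt = 5*1 = 5, Cap = 5*2 = 10.
Iteration 3: components of {Bolt,Cap} -> Bearing = 5*4 = 20.
Iteration 4: no further components; recursion stops.
SUM(total) = 1 + 5 + 5 + 5 + 4 + 5 + 10 + 5 + 20 = 60.

60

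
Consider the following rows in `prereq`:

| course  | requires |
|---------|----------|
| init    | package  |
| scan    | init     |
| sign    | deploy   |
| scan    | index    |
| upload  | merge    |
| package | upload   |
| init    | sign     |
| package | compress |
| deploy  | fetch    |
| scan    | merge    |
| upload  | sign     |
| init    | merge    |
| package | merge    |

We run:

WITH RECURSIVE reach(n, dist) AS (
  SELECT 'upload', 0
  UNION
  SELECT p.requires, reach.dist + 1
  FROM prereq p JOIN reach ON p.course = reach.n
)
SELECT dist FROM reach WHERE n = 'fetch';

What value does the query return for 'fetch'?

Base: (upload, dist=0).
Iteration 1: edges from {upload} -> (merge, dist=1), (sign, dist=1).
Iteration 2: edges from {merge,sign} -> (deploy, dist=2).
Iteration 3: edges from {deploy} -> (fetch, dist=3).
Iteration 4: no outgoing edges from {fetch}; recursion stops.

3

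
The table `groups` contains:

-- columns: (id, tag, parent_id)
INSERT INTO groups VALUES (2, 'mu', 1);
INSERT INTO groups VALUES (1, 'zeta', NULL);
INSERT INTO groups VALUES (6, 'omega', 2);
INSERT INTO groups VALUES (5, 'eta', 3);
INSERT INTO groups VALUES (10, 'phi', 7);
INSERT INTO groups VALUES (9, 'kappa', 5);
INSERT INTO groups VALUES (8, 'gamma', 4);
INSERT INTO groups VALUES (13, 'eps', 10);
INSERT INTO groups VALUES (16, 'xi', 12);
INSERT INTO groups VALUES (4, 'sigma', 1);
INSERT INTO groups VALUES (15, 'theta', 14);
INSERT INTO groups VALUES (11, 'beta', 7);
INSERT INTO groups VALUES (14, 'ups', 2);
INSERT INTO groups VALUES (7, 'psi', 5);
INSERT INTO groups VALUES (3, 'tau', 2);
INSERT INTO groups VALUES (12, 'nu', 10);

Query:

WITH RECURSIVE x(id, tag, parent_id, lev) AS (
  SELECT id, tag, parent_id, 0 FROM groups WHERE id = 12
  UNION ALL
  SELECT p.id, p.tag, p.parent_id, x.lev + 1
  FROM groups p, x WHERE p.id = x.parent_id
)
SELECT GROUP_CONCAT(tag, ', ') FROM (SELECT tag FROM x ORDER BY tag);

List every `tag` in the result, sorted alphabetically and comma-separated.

eta, mu, nu, phi, psi, tau, zeta

Base: id=12 (nu), parent_id=10, lev 0.
Iteration 1: join on id=10 -> phi (id 10, parent_id=7, lev 1).
Iteration 2: join on id=7 -> psi (id 7, parent_id=5, lev 2).
Iteration 3: join on id=5 -> eta (id 5, parent_id=3, lev 3).
Iteration 4: join on id=3 -> tau (id 3, parent_id=2, lev 4).
Iteration 5: join on id=2 -> mu (id 2, parent_id=1, lev 5).
Iteration 6: join on id=1 -> zeta (id 1, parent_id=NULL, lev 6).
Iteration 7: parent_id is NULL; no match; recursion stops.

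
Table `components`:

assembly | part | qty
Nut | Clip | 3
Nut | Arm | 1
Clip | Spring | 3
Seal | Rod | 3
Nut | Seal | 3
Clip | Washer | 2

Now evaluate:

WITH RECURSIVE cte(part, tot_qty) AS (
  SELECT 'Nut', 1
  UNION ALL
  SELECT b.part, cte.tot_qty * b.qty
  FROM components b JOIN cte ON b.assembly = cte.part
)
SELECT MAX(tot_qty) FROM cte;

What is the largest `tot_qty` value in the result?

Base: (Nut, tot_qty=1).
Iteration 1: components of {Nut} -> Arm = 1*1 = 1, Clip = 1*3 = 3, Seal = 1*3 = 3.
Iteration 2: components of {Arm,Clip,Seal} -> Rod = 3*3 = 9, Spring = 3*3 = 9, Washer = 3*2 = 6.
Iteration 3: no further components; recursion stops.
tot_qty values: 1, 3, 1, 3, 9, 9, 6; the maximum is 9.

9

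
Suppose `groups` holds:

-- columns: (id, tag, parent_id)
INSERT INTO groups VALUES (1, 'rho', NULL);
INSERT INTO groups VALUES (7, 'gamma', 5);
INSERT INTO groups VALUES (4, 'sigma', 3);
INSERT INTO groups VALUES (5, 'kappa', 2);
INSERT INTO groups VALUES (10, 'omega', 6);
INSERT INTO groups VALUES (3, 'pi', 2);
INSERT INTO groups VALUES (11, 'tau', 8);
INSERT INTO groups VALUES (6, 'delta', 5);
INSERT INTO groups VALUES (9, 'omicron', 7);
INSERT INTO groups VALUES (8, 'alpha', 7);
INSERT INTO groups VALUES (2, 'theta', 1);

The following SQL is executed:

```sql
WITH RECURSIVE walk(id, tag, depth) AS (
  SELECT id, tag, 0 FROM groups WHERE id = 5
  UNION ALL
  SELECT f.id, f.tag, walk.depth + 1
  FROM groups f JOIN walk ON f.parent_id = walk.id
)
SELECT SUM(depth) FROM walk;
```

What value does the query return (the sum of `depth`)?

11

Base: id=5 (kappa) at depth 0.
Iteration 1: rows with parent_id in {5} -> delta (id 6, depth 1), gamma (id 7, depth 1).
Iteration 2: rows with parent_id in {6,7} -> alpha (id 8, depth 2), omicron (id 9, depth 2), omega (id 10, depth 2).
Iteration 3: rows with parent_id in {8,9,10} -> tau (id 11, depth 3).
Iteration 4: no rows with parent_id in {11}; recursion stops.
SUM(depth) = 0 + 1 + 1 + 2 + 2 + 2 + 3 = 11.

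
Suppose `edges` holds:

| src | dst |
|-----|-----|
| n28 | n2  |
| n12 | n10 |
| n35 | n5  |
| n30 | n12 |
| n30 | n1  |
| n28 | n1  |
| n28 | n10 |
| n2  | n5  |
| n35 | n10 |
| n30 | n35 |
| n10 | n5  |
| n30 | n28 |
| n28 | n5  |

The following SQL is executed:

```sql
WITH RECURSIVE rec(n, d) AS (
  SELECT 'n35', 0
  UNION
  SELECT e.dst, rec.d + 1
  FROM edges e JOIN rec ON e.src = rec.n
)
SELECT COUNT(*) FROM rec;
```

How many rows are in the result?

Base: (n35, d=0).
Iteration 1: edges from {n35} -> (n10, d=1), (n5, d=1).
Iteration 2: edges from {n10,n5} -> (n5, d=2).
Iteration 3: no outgoing edges from {n5}; recursion stops.
Total rows emitted: 4.

4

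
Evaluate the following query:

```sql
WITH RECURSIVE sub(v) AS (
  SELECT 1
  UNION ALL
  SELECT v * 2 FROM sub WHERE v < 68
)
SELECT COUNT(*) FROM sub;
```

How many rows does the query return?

8

Base: v=1.
Iteration 1: 1 < 68 holds -> v = 1 * 2 = 2.
Iteration 2: 2 < 68 holds -> v = 2 * 2 = 4.
Iteration 3: 4 < 68 holds -> v = 4 * 2 = 8.
Iteration 4: 8 < 68 holds -> v = 8 * 2 = 16.
Iteration 5: 16 < 68 holds -> v = 16 * 2 = 32.
Iteration 6: 32 < 68 holds -> v = 32 * 2 = 64.
Iteration 7: 64 < 68 holds -> v = 64 * 2 = 128.
Iteration 8: 128 < 68 fails; recursion stops.
Total rows emitted: 8.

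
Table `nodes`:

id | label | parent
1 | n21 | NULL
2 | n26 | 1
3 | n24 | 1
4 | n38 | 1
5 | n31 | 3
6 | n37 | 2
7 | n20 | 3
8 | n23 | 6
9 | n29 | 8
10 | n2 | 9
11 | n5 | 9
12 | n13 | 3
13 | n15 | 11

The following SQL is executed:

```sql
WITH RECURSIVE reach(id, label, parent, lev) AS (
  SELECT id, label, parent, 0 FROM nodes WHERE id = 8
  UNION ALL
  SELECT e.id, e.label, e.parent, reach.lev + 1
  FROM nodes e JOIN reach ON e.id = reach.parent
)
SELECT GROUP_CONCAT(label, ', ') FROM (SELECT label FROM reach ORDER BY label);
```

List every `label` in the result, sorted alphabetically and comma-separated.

n21, n23, n26, n37

Base: id=8 (n23), parent=6, lev 0.
Iteration 1: join on id=6 -> n37 (id 6, parent=2, lev 1).
Iteration 2: join on id=2 -> n26 (id 2, parent=1, lev 2).
Iteration 3: join on id=1 -> n21 (id 1, parent=NULL, lev 3).
Iteration 4: parent is NULL; no match; recursion stops.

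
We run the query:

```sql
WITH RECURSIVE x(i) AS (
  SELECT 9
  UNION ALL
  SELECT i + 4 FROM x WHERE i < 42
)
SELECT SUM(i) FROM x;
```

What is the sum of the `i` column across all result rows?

270

Base: i=9.
Iteration 1: 9 < 42 holds -> i = 9 + 4 = 13.
Iteration 2: 13 < 42 holds -> i = 13 + 4 = 17.
Iteration 3: 17 < 42 holds -> i = 17 + 4 = 21.
Iteration 4: 21 < 42 holds -> i = 21 + 4 = 25.
Iteration 5: 25 < 42 holds -> i = 25 + 4 = 29.
Iteration 6: 29 < 42 holds -> i = 29 + 4 = 33.
Iteration 7: 33 < 42 holds -> i = 33 + 4 = 37.
Iteration 8: 37 < 42 holds -> i = 37 + 4 = 41.
Iteration 9: 41 < 42 holds -> i = 41 + 4 = 45.
Iteration 10: 45 < 42 fails; recursion stops.
SUM(i) = 9 + 13 + 17 + 21 + 25 + 29 + 33 + 37 + 41 + 45 = 270.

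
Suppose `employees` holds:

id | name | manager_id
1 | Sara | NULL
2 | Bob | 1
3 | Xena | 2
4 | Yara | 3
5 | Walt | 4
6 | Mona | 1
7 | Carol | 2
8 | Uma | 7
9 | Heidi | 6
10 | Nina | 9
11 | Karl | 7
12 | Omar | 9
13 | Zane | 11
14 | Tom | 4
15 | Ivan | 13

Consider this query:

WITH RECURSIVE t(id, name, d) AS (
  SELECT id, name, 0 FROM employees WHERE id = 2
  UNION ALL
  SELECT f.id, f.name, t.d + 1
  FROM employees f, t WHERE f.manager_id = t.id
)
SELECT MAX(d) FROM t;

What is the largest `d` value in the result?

4

Base: id=2 (Bob) at d 0.
Iteration 1: rows with manager_id in {2} -> Xena (id 3, d 1), Carol (id 7, d 1).
Iteration 2: rows with manager_id in {3,7} -> Yara (id 4, d 2), Uma (id 8, d 2), Karl (id 11, d 2).
Iteration 3: rows with manager_id in {4,8,11} -> Walt (id 5, d 3), Zane (id 13, d 3), Tom (id 14, d 3).
Iteration 4: rows with manager_id in {5,13,14} -> Ivan (id 15, d 4).
Iteration 5: no rows with manager_id in {15}; recursion stops.
d values: 0, 1, 1, 2, 2, 2, 3, 3, 3, 4; the maximum is 4.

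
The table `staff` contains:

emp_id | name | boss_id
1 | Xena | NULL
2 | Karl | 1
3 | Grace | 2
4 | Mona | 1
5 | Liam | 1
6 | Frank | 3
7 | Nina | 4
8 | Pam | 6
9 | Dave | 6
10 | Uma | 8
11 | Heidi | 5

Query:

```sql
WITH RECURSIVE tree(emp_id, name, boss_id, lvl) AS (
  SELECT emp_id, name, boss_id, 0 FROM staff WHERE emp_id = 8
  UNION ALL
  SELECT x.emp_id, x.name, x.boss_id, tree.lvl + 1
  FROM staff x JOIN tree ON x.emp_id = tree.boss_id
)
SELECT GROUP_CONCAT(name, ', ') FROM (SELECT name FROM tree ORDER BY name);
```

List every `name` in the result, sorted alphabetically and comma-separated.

Base: emp_id=8 (Pam), boss_id=6, lvl 0.
Iteration 1: join on emp_id=6 -> Frank (id 6, boss_id=3, lvl 1).
Iteration 2: join on emp_id=3 -> Grace (id 3, boss_id=2, lvl 2).
Iteration 3: join on emp_id=2 -> Karl (id 2, boss_id=1, lvl 3).
Iteration 4: join on emp_id=1 -> Xena (id 1, boss_id=NULL, lvl 4).
Iteration 5: boss_id is NULL; no match; recursion stops.

Frank, Grace, Karl, Pam, Xena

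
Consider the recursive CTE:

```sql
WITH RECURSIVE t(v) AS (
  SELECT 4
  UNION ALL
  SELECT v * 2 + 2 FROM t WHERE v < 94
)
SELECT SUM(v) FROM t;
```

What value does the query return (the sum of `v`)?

176

Base: v=4.
Iteration 1: 4 < 94 holds -> v = 4 * 2 + 2 = 10.
Iteration 2: 10 < 94 holds -> v = 10 * 2 + 2 = 22.
Iteration 3: 22 < 94 holds -> v = 22 * 2 + 2 = 46.
Iteration 4: 46 < 94 holds -> v = 46 * 2 + 2 = 94.
Iteration 5: 94 < 94 fails; recursion stops.
SUM(v) = 4 + 10 + 22 + 46 + 94 = 176.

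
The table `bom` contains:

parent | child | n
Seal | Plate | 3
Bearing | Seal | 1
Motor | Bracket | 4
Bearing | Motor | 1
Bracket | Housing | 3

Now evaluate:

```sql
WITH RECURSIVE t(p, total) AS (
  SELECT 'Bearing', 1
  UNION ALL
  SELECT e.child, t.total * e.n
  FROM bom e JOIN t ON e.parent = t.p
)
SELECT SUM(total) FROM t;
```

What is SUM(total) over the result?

22

Base: (Bearing, total=1).
Iteration 1: components of {Bearing} -> Motor = 1*1 = 1, Seal = 1*1 = 1.
Iteration 2: components of {Motor,Seal} -> Bracket = 1*4 = 4, Plate = 1*3 = 3.
Iteration 3: components of {Bracket,Plate} -> Housing = 4*3 = 12.
Iteration 4: no further components; recursion stops.
SUM(total) = 1 + 1 + 1 + 3 + 4 + 12 = 22.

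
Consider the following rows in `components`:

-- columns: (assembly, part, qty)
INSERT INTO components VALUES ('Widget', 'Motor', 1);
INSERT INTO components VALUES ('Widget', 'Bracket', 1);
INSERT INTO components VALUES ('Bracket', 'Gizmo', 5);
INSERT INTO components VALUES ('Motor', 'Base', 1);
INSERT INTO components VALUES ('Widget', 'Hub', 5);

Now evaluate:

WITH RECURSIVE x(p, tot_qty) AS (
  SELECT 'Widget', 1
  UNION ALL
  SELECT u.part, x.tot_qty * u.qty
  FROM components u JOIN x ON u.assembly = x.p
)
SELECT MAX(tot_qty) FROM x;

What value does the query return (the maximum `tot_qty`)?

Base: (Widget, tot_qty=1).
Iteration 1: components of {Widget} -> Bracket = 1*1 = 1, Hub = 1*5 = 5, Motor = 1*1 = 1.
Iteration 2: components of {Bracket,Hub,Motor} -> Base = 1*1 = 1, Gizmo = 1*5 = 5.
Iteration 3: no further components; recursion stops.
tot_qty values: 1, 1, 1, 5, 1, 5; the maximum is 5.

5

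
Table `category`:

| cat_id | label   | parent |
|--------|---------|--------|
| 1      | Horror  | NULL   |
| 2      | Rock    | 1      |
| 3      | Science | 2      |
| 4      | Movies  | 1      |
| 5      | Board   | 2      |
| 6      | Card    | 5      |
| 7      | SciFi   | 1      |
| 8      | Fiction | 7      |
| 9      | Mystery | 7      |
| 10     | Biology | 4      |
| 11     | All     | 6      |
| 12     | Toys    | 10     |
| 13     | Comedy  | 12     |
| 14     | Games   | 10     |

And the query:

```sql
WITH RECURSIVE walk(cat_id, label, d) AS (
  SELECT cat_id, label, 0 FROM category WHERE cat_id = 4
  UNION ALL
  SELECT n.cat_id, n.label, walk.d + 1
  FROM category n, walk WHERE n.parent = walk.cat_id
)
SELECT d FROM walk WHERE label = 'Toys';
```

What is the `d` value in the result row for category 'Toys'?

Base: cat_id=4 (Movies) at d 0.
Iteration 1: rows with parent in {4} -> Biology (id 10, d 1).
Iteration 2: rows with parent in {10} -> Toys (id 12, d 2), Games (id 14, d 2).
Iteration 3: rows with parent in {12,14} -> Comedy (id 13, d 3).
Iteration 4: no rows with parent in {13}; recursion stops.

2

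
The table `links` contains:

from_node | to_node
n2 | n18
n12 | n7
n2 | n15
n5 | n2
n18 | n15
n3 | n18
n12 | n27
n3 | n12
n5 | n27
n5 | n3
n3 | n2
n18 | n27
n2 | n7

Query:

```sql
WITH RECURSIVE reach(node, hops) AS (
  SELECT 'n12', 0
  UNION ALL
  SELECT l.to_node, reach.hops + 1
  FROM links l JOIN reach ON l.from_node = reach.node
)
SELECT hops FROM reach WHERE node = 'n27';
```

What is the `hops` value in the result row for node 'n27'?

Base: (n12, hops=0).
Iteration 1: edges from {n12} -> (n27, hops=1), (n7, hops=1).
Iteration 2: no outgoing edges from {n27,n7}; recursion stops.

1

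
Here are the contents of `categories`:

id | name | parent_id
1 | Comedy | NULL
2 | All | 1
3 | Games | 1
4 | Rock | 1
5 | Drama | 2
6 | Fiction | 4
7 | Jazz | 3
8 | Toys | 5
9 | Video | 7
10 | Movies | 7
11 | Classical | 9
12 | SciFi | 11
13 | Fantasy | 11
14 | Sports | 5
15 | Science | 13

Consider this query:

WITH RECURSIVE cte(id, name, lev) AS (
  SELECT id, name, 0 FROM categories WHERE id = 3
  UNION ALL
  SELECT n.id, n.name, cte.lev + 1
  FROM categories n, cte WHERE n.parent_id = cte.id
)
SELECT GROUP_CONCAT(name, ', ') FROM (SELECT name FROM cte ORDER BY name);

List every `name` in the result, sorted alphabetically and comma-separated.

Base: id=3 (Games) at lev 0.
Iteration 1: rows with parent_id in {3} -> Jazz (id 7, lev 1).
Iteration 2: rows with parent_id in {7} -> Video (id 9, lev 2), Movies (id 10, lev 2).
Iteration 3: rows with parent_id in {9,10} -> Classical (id 11, lev 3).
Iteration 4: rows with parent_id in {11} -> SciFi (id 12, lev 4), Fantasy (id 13, lev 4).
Iteration 5: rows with parent_id in {12,13} -> Science (id 15, lev 5).
Iteration 6: no rows with parent_id in {15}; recursion stops.

Classical, Fantasy, Games, Jazz, Movies, SciFi, Science, Video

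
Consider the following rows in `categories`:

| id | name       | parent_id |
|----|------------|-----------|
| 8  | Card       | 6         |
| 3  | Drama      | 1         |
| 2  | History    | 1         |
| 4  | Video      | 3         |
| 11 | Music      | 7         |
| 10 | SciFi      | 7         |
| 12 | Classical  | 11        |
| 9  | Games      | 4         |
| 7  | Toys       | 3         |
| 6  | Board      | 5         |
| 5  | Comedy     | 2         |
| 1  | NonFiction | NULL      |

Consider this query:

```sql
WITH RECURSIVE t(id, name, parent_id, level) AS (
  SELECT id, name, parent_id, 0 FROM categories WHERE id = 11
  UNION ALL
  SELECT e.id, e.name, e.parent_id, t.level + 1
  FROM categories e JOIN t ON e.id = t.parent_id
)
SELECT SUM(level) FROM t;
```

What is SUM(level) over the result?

Base: id=11 (Music), parent_id=7, level 0.
Iteration 1: join on id=7 -> Toys (id 7, parent_id=3, level 1).
Iteration 2: join on id=3 -> Drama (id 3, parent_id=1, level 2).
Iteration 3: join on id=1 -> NonFiction (id 1, parent_id=NULL, level 3).
Iteration 4: parent_id is NULL; no match; recursion stops.
SUM(level) = 0 + 1 + 2 + 3 = 6.

6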